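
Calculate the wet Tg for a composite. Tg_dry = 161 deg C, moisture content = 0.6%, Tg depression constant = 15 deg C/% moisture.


Tg_wet = Tg_dry - k*moisture = 161 - 15*0.6 = 152.0 deg C

152.0 deg C


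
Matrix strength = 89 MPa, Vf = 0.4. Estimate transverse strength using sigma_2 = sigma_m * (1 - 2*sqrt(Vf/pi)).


factor = 1 - 2*sqrt(0.4/pi) = 0.2864
sigma_2 = 89 * 0.2864 = 25.49 MPa

25.49 MPa


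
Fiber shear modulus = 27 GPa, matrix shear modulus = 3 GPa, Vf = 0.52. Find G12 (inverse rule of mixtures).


1/G12 = Vf/Gf + (1-Vf)/Gm = 0.52/27 + 0.48/3
G12 = 5.58 GPa

5.58 GPa


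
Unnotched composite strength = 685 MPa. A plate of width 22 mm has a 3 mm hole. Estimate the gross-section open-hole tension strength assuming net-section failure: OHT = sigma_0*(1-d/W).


OHT = sigma_0*(1-d/W) = 685*(1-3/22) = 591.6 MPa

591.6 MPa


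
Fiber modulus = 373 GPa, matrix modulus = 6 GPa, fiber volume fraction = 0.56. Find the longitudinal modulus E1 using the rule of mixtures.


E1 = Ef*Vf + Em*(1-Vf) = 373*0.56 + 6*0.44 = 211.52 GPa

211.52 GPa


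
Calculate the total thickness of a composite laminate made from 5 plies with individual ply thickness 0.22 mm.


h = n * t_ply = 5 * 0.22 = 1.1 mm

1.1 mm


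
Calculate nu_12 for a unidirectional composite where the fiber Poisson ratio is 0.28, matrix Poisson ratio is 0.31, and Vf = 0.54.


nu_12 = nu_f*Vf + nu_m*(1-Vf) = 0.28*0.54 + 0.31*0.46 = 0.2938

0.2938


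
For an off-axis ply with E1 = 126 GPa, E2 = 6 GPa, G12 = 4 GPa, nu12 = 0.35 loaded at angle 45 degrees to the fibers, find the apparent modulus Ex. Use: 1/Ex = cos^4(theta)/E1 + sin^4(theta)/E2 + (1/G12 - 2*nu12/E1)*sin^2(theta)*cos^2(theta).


cos^4(45) = 0.25, sin^4(45) = 0.25, sin^2(45)*cos^2(45) = 0.25
1/G12 - 2*nu12/E1 = 1/4 - 2*0.35/126 = 0.244444 GPa^-1
1/Ex = 0.25/126 + 0.25/6 + 0.244444*0.25 = 0.1047619 GPa^-1
Ex = 9.55 GPa

9.55 GPa


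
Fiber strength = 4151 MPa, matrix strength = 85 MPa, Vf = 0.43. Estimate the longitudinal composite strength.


sigma_1 = sigma_f*Vf + sigma_m*(1-Vf) = 4151*0.43 + 85*0.57 = 1833.4 MPa

1833.4 MPa


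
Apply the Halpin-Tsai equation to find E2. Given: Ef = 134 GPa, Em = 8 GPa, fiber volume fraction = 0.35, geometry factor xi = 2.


eta = (Ef/Em - 1)/(Ef/Em + xi) = (16.75 - 1)/(16.75 + 2) = 0.84
E2 = Em*(1+xi*eta*Vf)/(1-eta*Vf) = 17.99 GPa

17.99 GPa


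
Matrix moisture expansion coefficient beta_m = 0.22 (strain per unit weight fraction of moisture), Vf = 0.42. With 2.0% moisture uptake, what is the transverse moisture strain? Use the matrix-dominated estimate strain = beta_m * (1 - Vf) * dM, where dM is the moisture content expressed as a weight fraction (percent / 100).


dM = 2.0/100 = 0.02
strain = beta_m * (1-Vf) * dM = 0.22 * 0.58 * 0.02 = 0.002552

0.002552


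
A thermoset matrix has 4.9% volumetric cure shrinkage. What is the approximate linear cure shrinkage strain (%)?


Linear shrinkage ≈ vol_shrink/3 = 4.9/3 = 1.633%

1.633%


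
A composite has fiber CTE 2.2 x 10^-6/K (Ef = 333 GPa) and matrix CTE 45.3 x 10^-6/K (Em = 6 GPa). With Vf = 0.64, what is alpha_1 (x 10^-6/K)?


E1 = Ef*Vf + Em*(1-Vf) = 215.28
alpha_1 = (alpha_f*Ef*Vf + alpha_m*Em*(1-Vf))/E1 = 2.63 x 10^-6/K

2.63 x 10^-6/K


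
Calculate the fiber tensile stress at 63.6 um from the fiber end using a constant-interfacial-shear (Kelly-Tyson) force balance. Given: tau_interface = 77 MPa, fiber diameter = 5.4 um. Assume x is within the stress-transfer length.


Force balance: sigma_f * (pi*d^2/4) = tau * (pi*d) * x  ->  sigma_f = 4 * tau * x / d
sigma_f = 4 * 77 * 63.6 / 5.4 = 3627.6 MPa

3627.6 MPa


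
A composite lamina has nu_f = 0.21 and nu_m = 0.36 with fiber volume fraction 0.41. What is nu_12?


nu_12 = nu_f*Vf + nu_m*(1-Vf) = 0.21*0.41 + 0.36*0.59 = 0.2985

0.2985


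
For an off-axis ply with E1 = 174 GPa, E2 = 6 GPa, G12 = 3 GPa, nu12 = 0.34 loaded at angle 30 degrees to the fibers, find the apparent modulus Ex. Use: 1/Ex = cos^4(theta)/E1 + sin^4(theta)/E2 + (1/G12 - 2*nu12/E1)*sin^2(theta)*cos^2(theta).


cos^4(30) = 0.5625, sin^4(30) = 0.0625, sin^2(30)*cos^2(30) = 0.1875
1/G12 - 2*nu12/E1 = 1/3 - 2*0.34/174 = 0.329425 GPa^-1
1/Ex = 0.5625/174 + 0.0625/6 + 0.329425*0.1875 = 0.0754167 GPa^-1
Ex = 13.26 GPa

13.26 GPa


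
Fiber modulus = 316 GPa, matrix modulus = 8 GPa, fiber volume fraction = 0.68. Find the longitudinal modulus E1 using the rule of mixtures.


E1 = Ef*Vf + Em*(1-Vf) = 316*0.68 + 8*0.32 = 217.44 GPa

217.44 GPa


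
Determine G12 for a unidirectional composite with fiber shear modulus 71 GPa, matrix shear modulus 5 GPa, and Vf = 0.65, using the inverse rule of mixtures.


1/G12 = Vf/Gf + (1-Vf)/Gm = 0.65/71 + 0.35/5
G12 = 12.63 GPa

12.63 GPa


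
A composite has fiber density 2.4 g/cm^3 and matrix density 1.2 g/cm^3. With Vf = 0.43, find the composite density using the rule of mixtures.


rho_c = rho_f*Vf + rho_m*(1-Vf) = 2.4*0.43 + 1.2*0.57 = 1.716 g/cm^3

1.716 g/cm^3


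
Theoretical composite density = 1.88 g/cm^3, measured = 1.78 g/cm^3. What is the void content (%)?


Void% = (rho_theo - rho_actual)/rho_theo * 100 = (1.88 - 1.78)/1.88 * 100 = 5.32%

5.32%


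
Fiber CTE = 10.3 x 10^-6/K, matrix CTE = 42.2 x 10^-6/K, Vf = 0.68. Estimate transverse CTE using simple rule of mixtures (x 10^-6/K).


alpha_2 = alpha_f*Vf + alpha_m*(1-Vf) = 10.3*0.68 + 42.2*0.32 = 20.5 x 10^-6/K

20.5 x 10^-6/K


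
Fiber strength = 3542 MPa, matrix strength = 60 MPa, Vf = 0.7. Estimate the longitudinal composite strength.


sigma_1 = sigma_f*Vf + sigma_m*(1-Vf) = 3542*0.7 + 60*0.3 = 2497.4 MPa

2497.4 MPa


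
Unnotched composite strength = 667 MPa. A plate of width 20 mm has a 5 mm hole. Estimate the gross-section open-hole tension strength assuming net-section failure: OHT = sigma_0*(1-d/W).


OHT = sigma_0*(1-d/W) = 667*(1-5/20) = 500.3 MPa

500.3 MPa


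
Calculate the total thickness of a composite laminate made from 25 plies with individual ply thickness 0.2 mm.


h = n * t_ply = 25 * 0.2 = 5.0 mm

5.0 mm


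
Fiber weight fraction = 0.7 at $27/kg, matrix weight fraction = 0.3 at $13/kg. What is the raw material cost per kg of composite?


Cost = cost_f*Wf + cost_m*Wm = 27*0.7 + 13*0.3 = $22.8/kg

$22.8/kg


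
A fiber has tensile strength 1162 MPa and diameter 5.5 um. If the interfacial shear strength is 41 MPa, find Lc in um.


Lc = sigma_f * d / (2 * tau_i) = 1162 * 5.5 / (2 * 41) = 77.9 um

77.9 um


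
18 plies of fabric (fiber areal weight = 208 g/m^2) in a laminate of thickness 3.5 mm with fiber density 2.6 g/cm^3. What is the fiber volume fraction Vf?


Vf = n * FAW / (rho_f * h * 1000) = 18 * 208 / (2.6 * 3.5 * 1000) = 0.4114

0.4114


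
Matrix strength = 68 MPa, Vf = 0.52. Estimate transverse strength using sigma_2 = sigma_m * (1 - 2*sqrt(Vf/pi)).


factor = 1 - 2*sqrt(0.52/pi) = 0.1863
sigma_2 = 68 * 0.1863 = 12.67 MPa

12.67 MPa


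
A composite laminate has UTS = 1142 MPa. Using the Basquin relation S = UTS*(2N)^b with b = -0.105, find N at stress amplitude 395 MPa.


N = 0.5 * (S/UTS)^(1/b) = 0.5 * (395/1142)^(1/-0.105) = 12305.6176 cycles

12305.6176 cycles


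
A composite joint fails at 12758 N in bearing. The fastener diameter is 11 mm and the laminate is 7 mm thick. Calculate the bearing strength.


sigma_br = F/(d*h) = 12758/(11*7) = 165.7 MPa

165.7 MPa


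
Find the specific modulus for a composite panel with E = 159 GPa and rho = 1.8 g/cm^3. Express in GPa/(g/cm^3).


Specific stiffness = E/rho = 159/1.8 = 88.3 GPa/(g/cm^3)

88.3 GPa/(g/cm^3)


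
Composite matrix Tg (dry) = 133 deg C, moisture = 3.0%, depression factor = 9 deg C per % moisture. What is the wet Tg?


Tg_wet = Tg_dry - k*moisture = 133 - 9*3.0 = 106.0 deg C

106.0 deg C


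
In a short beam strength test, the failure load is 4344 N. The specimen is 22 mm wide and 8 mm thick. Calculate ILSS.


ILSS = 3F/(4bh) = 3*4344/(4*22*8) = 18.51 MPa

18.51 MPa


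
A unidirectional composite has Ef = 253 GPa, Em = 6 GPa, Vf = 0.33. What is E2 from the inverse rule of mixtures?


1/E2 = Vf/Ef + (1-Vf)/Em = 0.33/253 + 0.67/6
E2 = 8.85 GPa

8.85 GPa


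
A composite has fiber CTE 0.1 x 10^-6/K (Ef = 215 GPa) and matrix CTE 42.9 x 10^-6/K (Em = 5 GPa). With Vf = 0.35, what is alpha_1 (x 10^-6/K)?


E1 = Ef*Vf + Em*(1-Vf) = 78.5
alpha_1 = (alpha_f*Ef*Vf + alpha_m*Em*(1-Vf))/E1 = 1.87 x 10^-6/K

1.87 x 10^-6/K


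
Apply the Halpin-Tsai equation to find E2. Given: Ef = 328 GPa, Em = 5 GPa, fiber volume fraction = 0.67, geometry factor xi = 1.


eta = (Ef/Em - 1)/(Ef/Em + xi) = (65.6 - 1)/(65.6 + 1) = 0.97
E2 = Em*(1+xi*eta*Vf)/(1-eta*Vf) = 23.56 GPa

23.56 GPa


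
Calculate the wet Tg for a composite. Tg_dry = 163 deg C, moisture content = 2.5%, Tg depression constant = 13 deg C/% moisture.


Tg_wet = Tg_dry - k*moisture = 163 - 13*2.5 = 130.5 deg C

130.5 deg C


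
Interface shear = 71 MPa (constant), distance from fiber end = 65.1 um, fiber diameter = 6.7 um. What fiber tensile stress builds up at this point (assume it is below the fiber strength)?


Force balance: sigma_f * (pi*d^2/4) = tau * (pi*d) * x  ->  sigma_f = 4 * tau * x / d
sigma_f = 4 * 71 * 65.1 / 6.7 = 2759.5 MPa

2759.5 MPa


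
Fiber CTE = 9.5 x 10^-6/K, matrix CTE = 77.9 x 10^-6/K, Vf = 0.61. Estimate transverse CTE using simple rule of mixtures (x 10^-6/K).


alpha_2 = alpha_f*Vf + alpha_m*(1-Vf) = 9.5*0.61 + 77.9*0.39 = 36.2 x 10^-6/K

36.2 x 10^-6/K


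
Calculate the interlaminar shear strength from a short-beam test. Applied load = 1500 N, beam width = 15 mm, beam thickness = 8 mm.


ILSS = 3F/(4bh) = 3*1500/(4*15*8) = 9.38 MPa

9.38 MPa


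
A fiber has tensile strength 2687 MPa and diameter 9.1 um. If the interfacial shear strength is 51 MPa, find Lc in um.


Lc = sigma_f * d / (2 * tau_i) = 2687 * 9.1 / (2 * 51) = 239.7 um

239.7 um


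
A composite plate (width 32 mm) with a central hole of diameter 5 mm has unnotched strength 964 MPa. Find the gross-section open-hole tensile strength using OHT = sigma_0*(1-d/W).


OHT = sigma_0*(1-d/W) = 964*(1-5/32) = 813.4 MPa

813.4 MPa


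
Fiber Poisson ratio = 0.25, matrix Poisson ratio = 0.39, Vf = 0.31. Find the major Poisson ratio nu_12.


nu_12 = nu_f*Vf + nu_m*(1-Vf) = 0.25*0.31 + 0.39*0.69 = 0.3466

0.3466


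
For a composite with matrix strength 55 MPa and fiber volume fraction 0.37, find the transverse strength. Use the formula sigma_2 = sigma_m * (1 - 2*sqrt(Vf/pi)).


factor = 1 - 2*sqrt(0.37/pi) = 0.3136
sigma_2 = 55 * 0.3136 = 17.25 MPa

17.25 MPa


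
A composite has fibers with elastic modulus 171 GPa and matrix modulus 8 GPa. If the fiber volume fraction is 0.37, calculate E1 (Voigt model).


E1 = Ef*Vf + Em*(1-Vf) = 171*0.37 + 8*0.63 = 68.31 GPa

68.31 GPa


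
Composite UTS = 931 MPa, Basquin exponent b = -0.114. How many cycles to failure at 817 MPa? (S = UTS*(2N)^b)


N = 0.5 * (S/UTS)^(1/b) = 0.5 * (817/931)^(1/-0.114) = 1.5725 cycles

1.5725 cycles


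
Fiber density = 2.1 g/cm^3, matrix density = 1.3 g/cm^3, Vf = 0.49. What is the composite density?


rho_c = rho_f*Vf + rho_m*(1-Vf) = 2.1*0.49 + 1.3*0.51 = 1.692 g/cm^3

1.692 g/cm^3


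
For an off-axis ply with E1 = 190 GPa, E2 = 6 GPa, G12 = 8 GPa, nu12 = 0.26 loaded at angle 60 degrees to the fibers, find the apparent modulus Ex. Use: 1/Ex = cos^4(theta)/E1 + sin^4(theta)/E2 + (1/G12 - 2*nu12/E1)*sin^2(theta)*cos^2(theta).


cos^4(60) = 0.0625, sin^4(60) = 0.5625, sin^2(60)*cos^2(60) = 0.1875
1/G12 - 2*nu12/E1 = 1/8 - 2*0.26/190 = 0.122263 GPa^-1
1/Ex = 0.0625/190 + 0.5625/6 + 0.122263*0.1875 = 0.1170033 GPa^-1
Ex = 8.55 GPa

8.55 GPa


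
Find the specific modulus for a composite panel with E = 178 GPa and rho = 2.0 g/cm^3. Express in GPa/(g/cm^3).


Specific stiffness = E/rho = 178/2.0 = 89.0 GPa/(g/cm^3)

89.0 GPa/(g/cm^3)


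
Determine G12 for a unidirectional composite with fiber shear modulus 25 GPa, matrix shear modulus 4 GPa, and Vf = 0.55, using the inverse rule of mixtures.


1/G12 = Vf/Gf + (1-Vf)/Gm = 0.55/25 + 0.45/4
G12 = 7.43 GPa

7.43 GPa


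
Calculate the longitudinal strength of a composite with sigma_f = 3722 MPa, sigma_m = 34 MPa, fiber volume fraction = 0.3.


sigma_1 = sigma_f*Vf + sigma_m*(1-Vf) = 3722*0.3 + 34*0.7 = 1140.4 MPa

1140.4 MPa


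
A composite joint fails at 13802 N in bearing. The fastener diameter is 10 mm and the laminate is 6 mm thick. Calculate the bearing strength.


sigma_br = F/(d*h) = 13802/(10*6) = 230.0 MPa

230.0 MPa


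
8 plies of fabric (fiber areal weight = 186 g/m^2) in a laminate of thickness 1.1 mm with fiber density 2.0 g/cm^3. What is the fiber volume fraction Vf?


Vf = n * FAW / (rho_f * h * 1000) = 8 * 186 / (2.0 * 1.1 * 1000) = 0.6764

0.6764


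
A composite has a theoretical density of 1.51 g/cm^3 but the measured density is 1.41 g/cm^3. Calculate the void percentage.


Void% = (rho_theo - rho_actual)/rho_theo * 100 = (1.51 - 1.41)/1.51 * 100 = 6.62%

6.62%


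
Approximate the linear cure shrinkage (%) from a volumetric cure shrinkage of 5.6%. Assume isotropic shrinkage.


Linear shrinkage ≈ vol_shrink/3 = 5.6/3 = 1.867%

1.867%


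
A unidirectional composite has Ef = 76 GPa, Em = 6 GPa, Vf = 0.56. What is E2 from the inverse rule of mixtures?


1/E2 = Vf/Ef + (1-Vf)/Em = 0.56/76 + 0.44/6
E2 = 12.39 GPa

12.39 GPa


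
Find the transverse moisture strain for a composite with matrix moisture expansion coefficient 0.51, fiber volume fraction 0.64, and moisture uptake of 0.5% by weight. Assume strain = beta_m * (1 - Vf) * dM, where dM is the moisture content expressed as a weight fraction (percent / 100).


dM = 0.5/100 = 0.005
strain = beta_m * (1-Vf) * dM = 0.51 * 0.36 * 0.005 = 0.000918

0.000918


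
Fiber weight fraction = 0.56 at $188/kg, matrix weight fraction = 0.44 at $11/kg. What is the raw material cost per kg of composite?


Cost = cost_f*Wf + cost_m*Wm = 188*0.56 + 11*0.44 = $110.12/kg

$110.12/kg


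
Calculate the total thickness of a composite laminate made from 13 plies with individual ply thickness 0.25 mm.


h = n * t_ply = 13 * 0.25 = 3.25 mm

3.25 mm


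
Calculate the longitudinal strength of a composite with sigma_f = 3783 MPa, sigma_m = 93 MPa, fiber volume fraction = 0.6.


sigma_1 = sigma_f*Vf + sigma_m*(1-Vf) = 3783*0.6 + 93*0.4 = 2307.0 MPa

2307.0 MPa


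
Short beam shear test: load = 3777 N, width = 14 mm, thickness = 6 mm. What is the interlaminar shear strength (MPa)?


ILSS = 3F/(4bh) = 3*3777/(4*14*6) = 33.72 MPa

33.72 MPa


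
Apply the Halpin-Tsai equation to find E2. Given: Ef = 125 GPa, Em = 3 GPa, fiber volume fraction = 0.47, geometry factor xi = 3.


eta = (Ef/Em - 1)/(Ef/Em + xi) = (41.6667 - 1)/(41.6667 + 3) = 0.9104
E2 = Em*(1+xi*eta*Vf)/(1-eta*Vf) = 11.98 GPa

11.98 GPa


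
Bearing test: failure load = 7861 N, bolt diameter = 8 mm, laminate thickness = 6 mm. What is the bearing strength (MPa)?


sigma_br = F/(d*h) = 7861/(8*6) = 163.8 MPa

163.8 MPa


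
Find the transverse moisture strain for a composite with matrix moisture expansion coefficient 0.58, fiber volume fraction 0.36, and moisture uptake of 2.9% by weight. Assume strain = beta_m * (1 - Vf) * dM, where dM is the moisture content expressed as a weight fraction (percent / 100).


dM = 2.9/100 = 0.029
strain = beta_m * (1-Vf) * dM = 0.58 * 0.64 * 0.029 = 0.0107648

0.0107648


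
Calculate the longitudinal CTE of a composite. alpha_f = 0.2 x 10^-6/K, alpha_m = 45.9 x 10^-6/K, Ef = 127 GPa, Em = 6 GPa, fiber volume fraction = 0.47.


E1 = Ef*Vf + Em*(1-Vf) = 62.87
alpha_1 = (alpha_f*Ef*Vf + alpha_m*Em*(1-Vf))/E1 = 2.51 x 10^-6/K

2.51 x 10^-6/K


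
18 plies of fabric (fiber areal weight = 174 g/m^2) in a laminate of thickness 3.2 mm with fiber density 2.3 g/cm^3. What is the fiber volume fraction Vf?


Vf = n * FAW / (rho_f * h * 1000) = 18 * 174 / (2.3 * 3.2 * 1000) = 0.4255

0.4255


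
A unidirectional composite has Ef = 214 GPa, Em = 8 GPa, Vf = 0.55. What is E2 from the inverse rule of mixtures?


1/E2 = Vf/Ef + (1-Vf)/Em = 0.55/214 + 0.45/8
E2 = 17.0 GPa

17.0 GPa


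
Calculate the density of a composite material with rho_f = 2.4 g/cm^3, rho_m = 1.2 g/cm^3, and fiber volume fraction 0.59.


rho_c = rho_f*Vf + rho_m*(1-Vf) = 2.4*0.59 + 1.2*0.41 = 1.908 g/cm^3

1.908 g/cm^3


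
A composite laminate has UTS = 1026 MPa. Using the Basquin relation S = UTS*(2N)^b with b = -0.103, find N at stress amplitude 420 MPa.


N = 0.5 * (S/UTS)^(1/b) = 0.5 * (420/1026)^(1/-0.103) = 2917.2301 cycles

2917.2301 cycles


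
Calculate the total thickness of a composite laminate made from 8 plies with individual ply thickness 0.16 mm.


h = n * t_ply = 8 * 0.16 = 1.28 mm

1.28 mm


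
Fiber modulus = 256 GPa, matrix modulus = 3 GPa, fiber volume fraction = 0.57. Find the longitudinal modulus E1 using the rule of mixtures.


E1 = Ef*Vf + Em*(1-Vf) = 256*0.57 + 3*0.43 = 147.21 GPa

147.21 GPa


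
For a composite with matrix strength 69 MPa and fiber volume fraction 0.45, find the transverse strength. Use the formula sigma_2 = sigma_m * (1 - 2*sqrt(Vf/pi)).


factor = 1 - 2*sqrt(0.45/pi) = 0.2431
sigma_2 = 69 * 0.2431 = 16.77 MPa

16.77 MPa


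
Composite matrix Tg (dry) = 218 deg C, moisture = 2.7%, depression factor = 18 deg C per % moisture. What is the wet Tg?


Tg_wet = Tg_dry - k*moisture = 218 - 18*2.7 = 169.4 deg C

169.4 deg C


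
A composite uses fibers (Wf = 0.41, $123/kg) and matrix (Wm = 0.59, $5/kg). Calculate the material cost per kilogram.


Cost = cost_f*Wf + cost_m*Wm = 123*0.41 + 5*0.59 = $53.38/kg

$53.38/kg


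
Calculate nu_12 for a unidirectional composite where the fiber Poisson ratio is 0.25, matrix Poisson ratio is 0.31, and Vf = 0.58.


nu_12 = nu_f*Vf + nu_m*(1-Vf) = 0.25*0.58 + 0.31*0.42 = 0.2752

0.2752


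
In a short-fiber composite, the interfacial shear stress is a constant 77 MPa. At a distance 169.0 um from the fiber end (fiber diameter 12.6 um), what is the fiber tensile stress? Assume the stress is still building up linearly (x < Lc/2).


Force balance: sigma_f * (pi*d^2/4) = tau * (pi*d) * x  ->  sigma_f = 4 * tau * x / d
sigma_f = 4 * 77 * 169.0 / 12.6 = 4131.1 MPa

4131.1 MPa


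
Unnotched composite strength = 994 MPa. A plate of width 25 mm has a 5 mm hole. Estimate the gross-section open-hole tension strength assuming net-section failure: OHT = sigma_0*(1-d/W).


OHT = sigma_0*(1-d/W) = 994*(1-5/25) = 795.2 MPa

795.2 MPa


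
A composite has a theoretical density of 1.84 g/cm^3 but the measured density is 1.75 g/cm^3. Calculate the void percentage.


Void% = (rho_theo - rho_actual)/rho_theo * 100 = (1.84 - 1.75)/1.84 * 100 = 4.89%

4.89%


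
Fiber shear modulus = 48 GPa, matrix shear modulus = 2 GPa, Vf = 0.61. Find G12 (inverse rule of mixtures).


1/G12 = Vf/Gf + (1-Vf)/Gm = 0.61/48 + 0.39/2
G12 = 4.81 GPa

4.81 GPa


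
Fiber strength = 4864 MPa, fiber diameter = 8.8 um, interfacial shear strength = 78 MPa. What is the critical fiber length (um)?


Lc = sigma_f * d / (2 * tau_i) = 4864 * 8.8 / (2 * 78) = 274.4 um

274.4 um


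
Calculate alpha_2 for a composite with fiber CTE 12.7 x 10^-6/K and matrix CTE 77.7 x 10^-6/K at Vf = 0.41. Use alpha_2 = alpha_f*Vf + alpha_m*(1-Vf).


alpha_2 = alpha_f*Vf + alpha_m*(1-Vf) = 12.7*0.41 + 77.7*0.59 = 51.1 x 10^-6/K

51.1 x 10^-6/K


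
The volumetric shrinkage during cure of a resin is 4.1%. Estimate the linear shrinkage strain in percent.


Linear shrinkage ≈ vol_shrink/3 = 4.1/3 = 1.367%

1.367%


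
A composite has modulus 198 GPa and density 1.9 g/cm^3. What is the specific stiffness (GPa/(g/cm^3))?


Specific stiffness = E/rho = 198/1.9 = 104.2 GPa/(g/cm^3)

104.2 GPa/(g/cm^3)


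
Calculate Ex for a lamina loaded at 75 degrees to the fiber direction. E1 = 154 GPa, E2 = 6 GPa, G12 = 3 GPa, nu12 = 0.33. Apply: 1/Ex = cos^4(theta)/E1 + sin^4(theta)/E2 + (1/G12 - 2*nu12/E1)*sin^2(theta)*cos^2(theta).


cos^4(75) = 0.004487, sin^4(75) = 0.870513, sin^2(75)*cos^2(75) = 0.0625
1/G12 - 2*nu12/E1 = 1/3 - 2*0.33/154 = 0.329048 GPa^-1
1/Ex = 0.004487/154 + 0.870513/6 + 0.329048*0.0625 = 0.1656801 GPa^-1
Ex = 6.04 GPa

6.04 GPa


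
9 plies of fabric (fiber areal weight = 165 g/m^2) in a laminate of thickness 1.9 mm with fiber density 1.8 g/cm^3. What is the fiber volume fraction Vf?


Vf = n * FAW / (rho_f * h * 1000) = 9 * 165 / (1.8 * 1.9 * 1000) = 0.4342

0.4342


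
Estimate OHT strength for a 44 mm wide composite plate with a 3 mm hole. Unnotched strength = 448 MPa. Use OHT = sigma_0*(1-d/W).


OHT = sigma_0*(1-d/W) = 448*(1-3/44) = 417.5 MPa

417.5 MPa


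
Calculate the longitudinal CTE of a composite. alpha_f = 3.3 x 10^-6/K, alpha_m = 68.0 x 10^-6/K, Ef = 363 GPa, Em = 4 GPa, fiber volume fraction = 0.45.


E1 = Ef*Vf + Em*(1-Vf) = 165.55
alpha_1 = (alpha_f*Ef*Vf + alpha_m*Em*(1-Vf))/E1 = 4.16 x 10^-6/K

4.16 x 10^-6/K


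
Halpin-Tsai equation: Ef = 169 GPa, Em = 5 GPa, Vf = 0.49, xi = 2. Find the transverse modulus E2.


eta = (Ef/Em - 1)/(Ef/Em + xi) = (33.8 - 1)/(33.8 + 2) = 0.9162
E2 = Em*(1+xi*eta*Vf)/(1-eta*Vf) = 17.22 GPa

17.22 GPa


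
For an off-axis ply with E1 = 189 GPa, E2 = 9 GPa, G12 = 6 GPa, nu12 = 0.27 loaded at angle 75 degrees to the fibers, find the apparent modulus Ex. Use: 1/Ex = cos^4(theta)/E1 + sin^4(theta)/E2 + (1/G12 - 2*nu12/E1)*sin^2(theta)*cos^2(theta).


cos^4(75) = 0.004487, sin^4(75) = 0.870513, sin^2(75)*cos^2(75) = 0.0625
1/G12 - 2*nu12/E1 = 1/6 - 2*0.27/189 = 0.16381 GPa^-1
1/Ex = 0.004487/189 + 0.870513/9 + 0.16381*0.0625 = 0.1069855 GPa^-1
Ex = 9.35 GPa

9.35 GPa


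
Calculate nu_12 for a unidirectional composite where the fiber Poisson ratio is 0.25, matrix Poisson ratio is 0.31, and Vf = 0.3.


nu_12 = nu_f*Vf + nu_m*(1-Vf) = 0.25*0.3 + 0.31*0.7 = 0.292

0.292


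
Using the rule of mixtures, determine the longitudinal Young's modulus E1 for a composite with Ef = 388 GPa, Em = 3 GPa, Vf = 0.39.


E1 = Ef*Vf + Em*(1-Vf) = 388*0.39 + 3*0.61 = 153.15 GPa

153.15 GPa


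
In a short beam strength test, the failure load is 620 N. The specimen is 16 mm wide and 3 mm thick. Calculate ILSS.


ILSS = 3F/(4bh) = 3*620/(4*16*3) = 9.69 MPa

9.69 MPa


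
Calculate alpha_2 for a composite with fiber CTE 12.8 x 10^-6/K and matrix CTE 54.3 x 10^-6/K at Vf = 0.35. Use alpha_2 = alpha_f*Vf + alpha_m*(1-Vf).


alpha_2 = alpha_f*Vf + alpha_m*(1-Vf) = 12.8*0.35 + 54.3*0.65 = 39.8 x 10^-6/K

39.8 x 10^-6/K


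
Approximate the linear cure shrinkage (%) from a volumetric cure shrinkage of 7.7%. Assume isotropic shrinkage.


Linear shrinkage ≈ vol_shrink/3 = 7.7/3 = 2.567%

2.567%


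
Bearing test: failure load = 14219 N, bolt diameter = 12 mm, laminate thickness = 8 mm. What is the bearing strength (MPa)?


sigma_br = F/(d*h) = 14219/(12*8) = 148.1 MPa

148.1 MPa


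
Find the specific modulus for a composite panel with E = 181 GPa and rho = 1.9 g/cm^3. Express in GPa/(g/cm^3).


Specific stiffness = E/rho = 181/1.9 = 95.3 GPa/(g/cm^3)

95.3 GPa/(g/cm^3)


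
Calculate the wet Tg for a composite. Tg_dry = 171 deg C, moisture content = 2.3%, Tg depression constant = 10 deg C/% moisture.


Tg_wet = Tg_dry - k*moisture = 171 - 10*2.3 = 148.0 deg C

148.0 deg C


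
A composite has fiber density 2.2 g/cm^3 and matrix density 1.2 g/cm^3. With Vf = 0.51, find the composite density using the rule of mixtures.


rho_c = rho_f*Vf + rho_m*(1-Vf) = 2.2*0.51 + 1.2*0.49 = 1.71 g/cm^3

1.71 g/cm^3


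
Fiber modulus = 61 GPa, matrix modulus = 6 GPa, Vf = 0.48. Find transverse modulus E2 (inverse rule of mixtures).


1/E2 = Vf/Ef + (1-Vf)/Em = 0.48/61 + 0.52/6
E2 = 10.58 GPa

10.58 GPa


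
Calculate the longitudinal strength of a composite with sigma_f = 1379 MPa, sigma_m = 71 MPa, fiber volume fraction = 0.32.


sigma_1 = sigma_f*Vf + sigma_m*(1-Vf) = 1379*0.32 + 71*0.68 = 489.6 MPa

489.6 MPa


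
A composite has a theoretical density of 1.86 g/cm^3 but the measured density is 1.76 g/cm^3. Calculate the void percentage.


Void% = (rho_theo - rho_actual)/rho_theo * 100 = (1.86 - 1.76)/1.86 * 100 = 5.38%

5.38%


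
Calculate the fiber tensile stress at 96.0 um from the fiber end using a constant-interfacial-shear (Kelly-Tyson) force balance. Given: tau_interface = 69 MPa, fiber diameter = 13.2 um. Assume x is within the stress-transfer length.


Force balance: sigma_f * (pi*d^2/4) = tau * (pi*d) * x  ->  sigma_f = 4 * tau * x / d
sigma_f = 4 * 69 * 96.0 / 13.2 = 2007.3 MPa

2007.3 MPa


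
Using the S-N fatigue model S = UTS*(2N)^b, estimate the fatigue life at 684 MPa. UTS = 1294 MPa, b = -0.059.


N = 0.5 * (S/UTS)^(1/b) = 0.5 * (684/1294)^(1/-0.059) = 24650.1985 cycles

24650.1985 cycles


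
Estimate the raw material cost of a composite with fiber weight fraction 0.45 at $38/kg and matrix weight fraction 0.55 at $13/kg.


Cost = cost_f*Wf + cost_m*Wm = 38*0.45 + 13*0.55 = $24.25/kg

$24.25/kg


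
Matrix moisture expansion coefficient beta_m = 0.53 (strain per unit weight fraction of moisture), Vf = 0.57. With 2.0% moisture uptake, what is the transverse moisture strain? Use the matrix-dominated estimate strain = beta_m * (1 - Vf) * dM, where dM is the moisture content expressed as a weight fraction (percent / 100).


dM = 2.0/100 = 0.02
strain = beta_m * (1-Vf) * dM = 0.53 * 0.43 * 0.02 = 0.004558

0.004558


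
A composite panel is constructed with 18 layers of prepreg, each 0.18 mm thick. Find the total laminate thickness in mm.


h = n * t_ply = 18 * 0.18 = 3.24 mm

3.24 mm


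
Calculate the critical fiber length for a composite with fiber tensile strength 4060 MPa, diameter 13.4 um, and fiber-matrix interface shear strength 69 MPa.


Lc = sigma_f * d / (2 * tau_i) = 4060 * 13.4 / (2 * 69) = 394.2 um

394.2 um


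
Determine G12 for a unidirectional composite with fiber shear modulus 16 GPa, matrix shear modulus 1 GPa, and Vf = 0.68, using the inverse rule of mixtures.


1/G12 = Vf/Gf + (1-Vf)/Gm = 0.68/16 + 0.32/1
G12 = 2.76 GPa

2.76 GPa


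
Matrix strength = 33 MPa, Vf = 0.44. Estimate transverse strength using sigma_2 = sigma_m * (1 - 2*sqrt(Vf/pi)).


factor = 1 - 2*sqrt(0.44/pi) = 0.2515
sigma_2 = 33 * 0.2515 = 8.3 MPa

8.3 MPa


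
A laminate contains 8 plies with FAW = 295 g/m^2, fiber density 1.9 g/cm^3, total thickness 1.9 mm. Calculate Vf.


Vf = n * FAW / (rho_f * h * 1000) = 8 * 295 / (1.9 * 1.9 * 1000) = 0.6537

0.6537


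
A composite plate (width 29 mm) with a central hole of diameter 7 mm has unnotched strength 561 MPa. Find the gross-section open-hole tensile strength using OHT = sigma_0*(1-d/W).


OHT = sigma_0*(1-d/W) = 561*(1-7/29) = 425.6 MPa

425.6 MPa


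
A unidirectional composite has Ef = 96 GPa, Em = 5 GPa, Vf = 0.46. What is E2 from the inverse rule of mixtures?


1/E2 = Vf/Ef + (1-Vf)/Em = 0.46/96 + 0.54/5
E2 = 8.87 GPa

8.87 GPa


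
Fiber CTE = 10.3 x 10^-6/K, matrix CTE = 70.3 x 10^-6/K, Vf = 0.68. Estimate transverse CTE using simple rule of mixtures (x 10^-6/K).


alpha_2 = alpha_f*Vf + alpha_m*(1-Vf) = 10.3*0.68 + 70.3*0.32 = 29.5 x 10^-6/K

29.5 x 10^-6/K


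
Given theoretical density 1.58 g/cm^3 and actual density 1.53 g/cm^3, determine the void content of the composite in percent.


Void% = (rho_theo - rho_actual)/rho_theo * 100 = (1.58 - 1.53)/1.58 * 100 = 3.16%

3.16%


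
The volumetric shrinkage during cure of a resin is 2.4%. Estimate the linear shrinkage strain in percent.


Linear shrinkage ≈ vol_shrink/3 = 2.4/3 = 0.8%

0.8%


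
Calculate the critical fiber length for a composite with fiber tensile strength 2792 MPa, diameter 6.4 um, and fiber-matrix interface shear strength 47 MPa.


Lc = sigma_f * d / (2 * tau_i) = 2792 * 6.4 / (2 * 47) = 190.1 um

190.1 um


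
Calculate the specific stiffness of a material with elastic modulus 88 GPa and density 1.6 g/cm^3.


Specific stiffness = E/rho = 88/1.6 = 55.0 GPa/(g/cm^3)

55.0 GPa/(g/cm^3)


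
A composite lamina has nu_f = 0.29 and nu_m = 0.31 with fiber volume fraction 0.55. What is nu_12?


nu_12 = nu_f*Vf + nu_m*(1-Vf) = 0.29*0.55 + 0.31*0.45 = 0.299

0.299


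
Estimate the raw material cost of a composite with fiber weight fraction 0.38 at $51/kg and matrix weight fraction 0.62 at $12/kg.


Cost = cost_f*Wf + cost_m*Wm = 51*0.38 + 12*0.62 = $26.82/kg

$26.82/kg


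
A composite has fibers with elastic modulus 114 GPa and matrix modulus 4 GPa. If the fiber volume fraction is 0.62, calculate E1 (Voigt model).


E1 = Ef*Vf + Em*(1-Vf) = 114*0.62 + 4*0.38 = 72.2 GPa

72.2 GPa


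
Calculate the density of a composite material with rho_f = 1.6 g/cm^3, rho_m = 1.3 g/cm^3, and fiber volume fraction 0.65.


rho_c = rho_f*Vf + rho_m*(1-Vf) = 1.6*0.65 + 1.3*0.35 = 1.495 g/cm^3

1.495 g/cm^3


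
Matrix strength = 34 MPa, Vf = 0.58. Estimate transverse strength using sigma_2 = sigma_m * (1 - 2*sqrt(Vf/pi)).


factor = 1 - 2*sqrt(0.58/pi) = 0.1407
sigma_2 = 34 * 0.1407 = 4.78 MPa

4.78 MPa


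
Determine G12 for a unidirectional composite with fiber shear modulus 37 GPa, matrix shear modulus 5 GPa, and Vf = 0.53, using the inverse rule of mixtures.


1/G12 = Vf/Gf + (1-Vf)/Gm = 0.53/37 + 0.47/5
G12 = 9.23 GPa

9.23 GPa


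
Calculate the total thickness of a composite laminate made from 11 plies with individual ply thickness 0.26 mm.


h = n * t_ply = 11 * 0.26 = 2.86 mm

2.86 mm


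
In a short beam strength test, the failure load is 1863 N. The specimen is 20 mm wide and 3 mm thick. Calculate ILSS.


ILSS = 3F/(4bh) = 3*1863/(4*20*3) = 23.29 MPa

23.29 MPa


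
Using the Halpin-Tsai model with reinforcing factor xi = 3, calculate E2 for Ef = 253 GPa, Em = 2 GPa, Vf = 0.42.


eta = (Ef/Em - 1)/(Ef/Em + xi) = (126.5 - 1)/(126.5 + 3) = 0.9691
E2 = Em*(1+xi*eta*Vf)/(1-eta*Vf) = 7.49 GPa

7.49 GPa


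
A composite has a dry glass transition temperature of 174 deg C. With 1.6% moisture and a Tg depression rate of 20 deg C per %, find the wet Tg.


Tg_wet = Tg_dry - k*moisture = 174 - 20*1.6 = 142.0 deg C

142.0 deg C


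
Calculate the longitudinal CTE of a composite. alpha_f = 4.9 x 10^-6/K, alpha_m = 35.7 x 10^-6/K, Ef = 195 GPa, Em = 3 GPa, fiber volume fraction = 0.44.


E1 = Ef*Vf + Em*(1-Vf) = 87.48
alpha_1 = (alpha_f*Ef*Vf + alpha_m*Em*(1-Vf))/E1 = 5.49 x 10^-6/K

5.49 x 10^-6/K


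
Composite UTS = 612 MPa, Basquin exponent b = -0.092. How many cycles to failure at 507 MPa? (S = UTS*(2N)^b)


N = 0.5 * (S/UTS)^(1/b) = 0.5 * (507/612)^(1/-0.092) = 3.8680 cycles

3.8680 cycles


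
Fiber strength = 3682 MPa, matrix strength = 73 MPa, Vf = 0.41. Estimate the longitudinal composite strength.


sigma_1 = sigma_f*Vf + sigma_m*(1-Vf) = 3682*0.41 + 73*0.59 = 1552.7 MPa

1552.7 MPa


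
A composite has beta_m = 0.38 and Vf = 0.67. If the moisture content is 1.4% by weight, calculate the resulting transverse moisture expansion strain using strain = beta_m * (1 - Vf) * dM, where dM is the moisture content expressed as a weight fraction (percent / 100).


dM = 1.4/100 = 0.014
strain = beta_m * (1-Vf) * dM = 0.38 * 0.33 * 0.014 = 0.0017556

0.0017556


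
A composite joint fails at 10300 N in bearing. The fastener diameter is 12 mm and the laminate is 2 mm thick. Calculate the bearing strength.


sigma_br = F/(d*h) = 10300/(12*2) = 429.2 MPa

429.2 MPa


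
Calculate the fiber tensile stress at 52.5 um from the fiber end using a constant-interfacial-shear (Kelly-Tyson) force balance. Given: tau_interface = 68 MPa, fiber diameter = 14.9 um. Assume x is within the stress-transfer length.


Force balance: sigma_f * (pi*d^2/4) = tau * (pi*d) * x  ->  sigma_f = 4 * tau * x / d
sigma_f = 4 * 68 * 52.5 / 14.9 = 958.4 MPa

958.4 MPa


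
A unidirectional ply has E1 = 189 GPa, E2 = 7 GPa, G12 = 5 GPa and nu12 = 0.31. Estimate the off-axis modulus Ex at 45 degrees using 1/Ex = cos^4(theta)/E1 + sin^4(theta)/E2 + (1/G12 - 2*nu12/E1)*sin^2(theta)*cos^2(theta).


cos^4(45) = 0.25, sin^4(45) = 0.25, sin^2(45)*cos^2(45) = 0.25
1/G12 - 2*nu12/E1 = 1/5 - 2*0.31/189 = 0.19672 GPa^-1
1/Ex = 0.25/189 + 0.25/7 + 0.19672*0.25 = 0.0862169 GPa^-1
Ex = 11.6 GPa

11.6 GPa


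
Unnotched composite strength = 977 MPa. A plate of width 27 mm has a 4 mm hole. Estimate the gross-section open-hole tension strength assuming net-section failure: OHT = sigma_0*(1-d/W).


OHT = sigma_0*(1-d/W) = 977*(1-4/27) = 832.3 MPa

832.3 MPa


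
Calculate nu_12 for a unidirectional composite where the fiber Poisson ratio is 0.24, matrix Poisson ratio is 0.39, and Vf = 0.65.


nu_12 = nu_f*Vf + nu_m*(1-Vf) = 0.24*0.65 + 0.39*0.35 = 0.2925

0.2925


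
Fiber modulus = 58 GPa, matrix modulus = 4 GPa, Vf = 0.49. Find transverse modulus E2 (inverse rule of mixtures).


1/E2 = Vf/Ef + (1-Vf)/Em = 0.49/58 + 0.51/4
E2 = 7.36 GPa

7.36 GPa


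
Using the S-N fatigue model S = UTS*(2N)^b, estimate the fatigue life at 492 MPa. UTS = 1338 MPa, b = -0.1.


N = 0.5 * (S/UTS)^(1/b) = 0.5 * (492/1338)^(1/-0.1) = 11063.1834 cycles

11063.1834 cycles


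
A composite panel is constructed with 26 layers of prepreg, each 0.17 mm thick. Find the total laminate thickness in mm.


h = n * t_ply = 26 * 0.17 = 4.42 mm

4.42 mm


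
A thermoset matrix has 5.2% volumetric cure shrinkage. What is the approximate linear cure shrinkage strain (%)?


Linear shrinkage ≈ vol_shrink/3 = 5.2/3 = 1.733%

1.733%


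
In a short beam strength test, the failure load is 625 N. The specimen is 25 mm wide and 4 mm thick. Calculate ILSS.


ILSS = 3F/(4bh) = 3*625/(4*25*4) = 4.69 MPa

4.69 MPa


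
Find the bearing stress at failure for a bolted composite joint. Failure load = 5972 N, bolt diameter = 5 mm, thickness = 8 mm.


sigma_br = F/(d*h) = 5972/(5*8) = 149.3 MPa

149.3 MPa


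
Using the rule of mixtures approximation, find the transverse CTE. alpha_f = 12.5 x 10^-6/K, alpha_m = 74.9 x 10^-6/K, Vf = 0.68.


alpha_2 = alpha_f*Vf + alpha_m*(1-Vf) = 12.5*0.68 + 74.9*0.32 = 32.5 x 10^-6/K

32.5 x 10^-6/K


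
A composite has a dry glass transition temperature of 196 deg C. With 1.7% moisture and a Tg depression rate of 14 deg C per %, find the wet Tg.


Tg_wet = Tg_dry - k*moisture = 196 - 14*1.7 = 172.2 deg C

172.2 deg C


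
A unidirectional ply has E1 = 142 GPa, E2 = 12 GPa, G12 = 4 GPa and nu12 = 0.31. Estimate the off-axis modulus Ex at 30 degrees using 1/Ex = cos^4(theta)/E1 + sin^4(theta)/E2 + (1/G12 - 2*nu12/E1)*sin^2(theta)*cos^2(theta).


cos^4(30) = 0.5625, sin^4(30) = 0.0625, sin^2(30)*cos^2(30) = 0.1875
1/G12 - 2*nu12/E1 = 1/4 - 2*0.31/142 = 0.245634 GPa^-1
1/Ex = 0.5625/142 + 0.0625/12 + 0.245634*0.1875 = 0.0552259 GPa^-1
Ex = 18.11 GPa

18.11 GPa


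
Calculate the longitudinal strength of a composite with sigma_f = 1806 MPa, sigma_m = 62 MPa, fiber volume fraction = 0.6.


sigma_1 = sigma_f*Vf + sigma_m*(1-Vf) = 1806*0.6 + 62*0.4 = 1108.4 MPa

1108.4 MPa


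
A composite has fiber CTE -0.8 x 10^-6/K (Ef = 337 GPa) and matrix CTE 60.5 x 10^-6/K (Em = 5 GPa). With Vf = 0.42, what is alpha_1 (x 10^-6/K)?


E1 = Ef*Vf + Em*(1-Vf) = 144.44
alpha_1 = (alpha_f*Ef*Vf + alpha_m*Em*(1-Vf))/E1 = 0.43 x 10^-6/K

0.43 x 10^-6/K


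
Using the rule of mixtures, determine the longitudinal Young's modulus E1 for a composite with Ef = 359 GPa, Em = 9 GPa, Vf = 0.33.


E1 = Ef*Vf + Em*(1-Vf) = 359*0.33 + 9*0.67 = 124.5 GPa

124.5 GPa


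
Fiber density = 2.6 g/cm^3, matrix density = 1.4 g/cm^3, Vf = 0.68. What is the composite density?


rho_c = rho_f*Vf + rho_m*(1-Vf) = 2.6*0.68 + 1.4*0.32 = 2.216 g/cm^3

2.216 g/cm^3


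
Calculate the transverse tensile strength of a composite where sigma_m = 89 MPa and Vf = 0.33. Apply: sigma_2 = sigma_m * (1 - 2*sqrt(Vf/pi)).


factor = 1 - 2*sqrt(0.33/pi) = 0.3518
sigma_2 = 89 * 0.3518 = 31.31 MPa

31.31 MPa


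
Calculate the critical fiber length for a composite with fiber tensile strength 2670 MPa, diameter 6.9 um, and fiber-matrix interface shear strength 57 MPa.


Lc = sigma_f * d / (2 * tau_i) = 2670 * 6.9 / (2 * 57) = 161.6 um

161.6 um


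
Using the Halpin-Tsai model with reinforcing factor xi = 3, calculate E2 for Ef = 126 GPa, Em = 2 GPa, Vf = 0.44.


eta = (Ef/Em - 1)/(Ef/Em + xi) = (63.0 - 1)/(63.0 + 3) = 0.9394
E2 = Em*(1+xi*eta*Vf)/(1-eta*Vf) = 7.64 GPa

7.64 GPa


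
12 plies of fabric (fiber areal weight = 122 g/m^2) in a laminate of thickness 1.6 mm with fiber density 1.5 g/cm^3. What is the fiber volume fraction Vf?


Vf = n * FAW / (rho_f * h * 1000) = 12 * 122 / (1.5 * 1.6 * 1000) = 0.61

0.61


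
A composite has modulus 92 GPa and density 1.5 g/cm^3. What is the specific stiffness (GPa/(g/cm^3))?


Specific stiffness = E/rho = 92/1.5 = 61.3 GPa/(g/cm^3)

61.3 GPa/(g/cm^3)


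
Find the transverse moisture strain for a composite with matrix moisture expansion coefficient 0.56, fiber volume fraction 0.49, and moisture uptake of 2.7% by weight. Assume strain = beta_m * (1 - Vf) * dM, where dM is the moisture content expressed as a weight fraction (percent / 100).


dM = 2.7/100 = 0.027
strain = beta_m * (1-Vf) * dM = 0.56 * 0.51 * 0.027 = 0.0077112

0.0077112


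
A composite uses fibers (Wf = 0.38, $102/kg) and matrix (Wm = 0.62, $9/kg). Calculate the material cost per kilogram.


Cost = cost_f*Wf + cost_m*Wm = 102*0.38 + 9*0.62 = $44.34/kg

$44.34/kg


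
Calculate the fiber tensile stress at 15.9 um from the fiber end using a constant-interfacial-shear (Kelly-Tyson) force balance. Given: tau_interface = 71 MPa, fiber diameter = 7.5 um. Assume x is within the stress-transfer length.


Force balance: sigma_f * (pi*d^2/4) = tau * (pi*d) * x  ->  sigma_f = 4 * tau * x / d
sigma_f = 4 * 71 * 15.9 / 7.5 = 602.1 MPa

602.1 MPa


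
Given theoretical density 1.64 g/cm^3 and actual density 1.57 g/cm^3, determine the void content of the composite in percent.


Void% = (rho_theo - rho_actual)/rho_theo * 100 = (1.64 - 1.57)/1.64 * 100 = 4.27%

4.27%


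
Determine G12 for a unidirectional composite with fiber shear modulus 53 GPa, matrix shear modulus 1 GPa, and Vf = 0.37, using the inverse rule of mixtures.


1/G12 = Vf/Gf + (1-Vf)/Gm = 0.37/53 + 0.63/1
G12 = 1.57 GPa

1.57 GPa


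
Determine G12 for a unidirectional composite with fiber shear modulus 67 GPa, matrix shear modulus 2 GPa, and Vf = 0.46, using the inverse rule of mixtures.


1/G12 = Vf/Gf + (1-Vf)/Gm = 0.46/67 + 0.54/2
G12 = 3.61 GPa

3.61 GPa


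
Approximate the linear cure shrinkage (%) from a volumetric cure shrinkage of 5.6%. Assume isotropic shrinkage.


Linear shrinkage ≈ vol_shrink/3 = 5.6/3 = 1.867%

1.867%


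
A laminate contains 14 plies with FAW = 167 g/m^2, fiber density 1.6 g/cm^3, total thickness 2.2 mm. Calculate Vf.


Vf = n * FAW / (rho_f * h * 1000) = 14 * 167 / (1.6 * 2.2 * 1000) = 0.6642

0.6642


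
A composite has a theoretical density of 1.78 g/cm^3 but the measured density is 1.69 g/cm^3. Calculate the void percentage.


Void% = (rho_theo - rho_actual)/rho_theo * 100 = (1.78 - 1.69)/1.78 * 100 = 5.06%

5.06%


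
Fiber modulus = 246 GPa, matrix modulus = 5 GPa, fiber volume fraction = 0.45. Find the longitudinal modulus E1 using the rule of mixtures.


E1 = Ef*Vf + Em*(1-Vf) = 246*0.45 + 5*0.55 = 113.45 GPa

113.45 GPa


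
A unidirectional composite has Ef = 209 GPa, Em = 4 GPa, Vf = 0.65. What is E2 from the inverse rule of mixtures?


1/E2 = Vf/Ef + (1-Vf)/Em = 0.65/209 + 0.35/4
E2 = 11.04 GPa

11.04 GPa


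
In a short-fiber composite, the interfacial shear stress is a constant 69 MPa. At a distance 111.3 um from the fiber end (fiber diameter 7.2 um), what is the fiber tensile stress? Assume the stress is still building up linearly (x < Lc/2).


Force balance: sigma_f * (pi*d^2/4) = tau * (pi*d) * x  ->  sigma_f = 4 * tau * x / d
sigma_f = 4 * 69 * 111.3 / 7.2 = 4266.5 MPa

4266.5 MPa
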